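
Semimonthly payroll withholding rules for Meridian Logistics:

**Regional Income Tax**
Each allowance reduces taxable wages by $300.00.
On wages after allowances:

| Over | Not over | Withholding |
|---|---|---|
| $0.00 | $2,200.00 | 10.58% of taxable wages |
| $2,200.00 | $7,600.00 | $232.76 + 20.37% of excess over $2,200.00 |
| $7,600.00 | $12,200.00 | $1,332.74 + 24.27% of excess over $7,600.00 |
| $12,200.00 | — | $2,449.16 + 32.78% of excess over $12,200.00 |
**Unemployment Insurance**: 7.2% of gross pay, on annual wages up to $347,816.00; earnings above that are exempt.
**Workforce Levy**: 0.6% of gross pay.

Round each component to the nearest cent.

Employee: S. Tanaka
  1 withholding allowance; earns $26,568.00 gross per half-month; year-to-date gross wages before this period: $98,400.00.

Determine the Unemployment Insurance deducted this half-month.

$1,912.90

Unemployment Insurance: 7.2% × $26,568.00 = $1,912.90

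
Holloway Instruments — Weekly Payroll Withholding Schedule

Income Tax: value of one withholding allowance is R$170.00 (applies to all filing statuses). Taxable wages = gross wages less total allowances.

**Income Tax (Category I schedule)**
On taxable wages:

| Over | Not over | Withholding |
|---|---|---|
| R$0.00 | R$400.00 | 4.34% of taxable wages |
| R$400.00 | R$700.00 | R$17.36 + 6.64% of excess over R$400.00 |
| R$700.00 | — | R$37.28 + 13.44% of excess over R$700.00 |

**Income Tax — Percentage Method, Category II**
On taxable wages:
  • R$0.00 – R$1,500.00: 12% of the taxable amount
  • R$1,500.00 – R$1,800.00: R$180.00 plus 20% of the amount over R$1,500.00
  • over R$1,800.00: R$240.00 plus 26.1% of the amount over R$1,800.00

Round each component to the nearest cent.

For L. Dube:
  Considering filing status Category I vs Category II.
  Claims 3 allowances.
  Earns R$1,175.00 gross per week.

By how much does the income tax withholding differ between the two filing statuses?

Income Tax (Category I): taxable = R$1,175.00 − 3×R$170.00 = R$665.00
  R$17.36 + 6.64% × (R$665.00 − R$400.00) = R$17.36 + 6.64% × R$265.00 = R$34.96
Income Tax (Category II): taxable = R$1,175.00 − 3×R$170.00 = R$665.00
  12% × R$665.00 = R$79.80
Difference: |R$34.96 − R$79.80| = R$44.84 (higher under Category II)

R$44.84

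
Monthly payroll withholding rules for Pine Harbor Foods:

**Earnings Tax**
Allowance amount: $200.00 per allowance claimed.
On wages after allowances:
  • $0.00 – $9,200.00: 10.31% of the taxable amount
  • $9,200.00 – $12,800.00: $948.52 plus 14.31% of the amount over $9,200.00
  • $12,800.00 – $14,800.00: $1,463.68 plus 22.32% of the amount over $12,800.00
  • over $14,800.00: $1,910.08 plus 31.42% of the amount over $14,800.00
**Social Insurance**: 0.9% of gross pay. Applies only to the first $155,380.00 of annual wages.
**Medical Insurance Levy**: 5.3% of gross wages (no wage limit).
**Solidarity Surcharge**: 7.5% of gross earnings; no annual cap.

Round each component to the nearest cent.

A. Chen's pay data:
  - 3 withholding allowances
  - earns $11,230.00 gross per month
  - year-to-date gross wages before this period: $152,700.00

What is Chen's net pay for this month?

$8,615.29

Earnings Tax: taxable = $11,230.00 − 3×$200.00 = $10,630.00
  $948.52 + 14.31% × ($10,630.00 − $9,200.00) = $948.52 + 14.31% × $1,430.00 = $1,153.15
Social Insurance: cap $155,380.00 − YTD $152,700.00 = $2,680.00 subject; 0.9% × $2,680.00 = $24.12
Medical Insurance Levy: 5.3% × $11,230.00 = $595.19
Solidarity Surcharge: 7.5% × $11,230.00 = $842.25
Total withheld: $1,153.15 + $24.12 + $595.19 + $842.25 = $2,614.71
Net pay: $11,230.00 − $2,614.71 = $8,615.29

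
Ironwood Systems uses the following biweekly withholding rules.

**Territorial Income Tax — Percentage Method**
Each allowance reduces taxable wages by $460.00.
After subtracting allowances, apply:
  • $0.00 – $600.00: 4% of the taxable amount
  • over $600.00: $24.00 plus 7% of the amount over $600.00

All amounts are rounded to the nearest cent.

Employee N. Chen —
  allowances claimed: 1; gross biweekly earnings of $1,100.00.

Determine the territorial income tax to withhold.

$26.80

Territorial Income Tax: taxable = $1,100.00 − 1×$460.00 = $640.00
  $24.00 + 7% × ($640.00 − $600.00) = $24.00 + 7% × $40.00 = $26.80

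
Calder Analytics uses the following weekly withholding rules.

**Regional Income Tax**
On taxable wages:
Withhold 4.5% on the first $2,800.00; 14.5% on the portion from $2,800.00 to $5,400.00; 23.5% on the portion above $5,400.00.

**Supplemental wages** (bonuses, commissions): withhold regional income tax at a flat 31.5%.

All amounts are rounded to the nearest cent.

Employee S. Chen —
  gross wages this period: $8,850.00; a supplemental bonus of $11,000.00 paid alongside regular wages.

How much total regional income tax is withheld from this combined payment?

Regional Income Tax: taxable = $8,850.00
  $503.00 + 23.5% × ($8,850.00 − $5,400.00) = $503.00 + 23.5% × $3,450.00 = $1,313.75
Supplemental (31.5% flat on bonus): 31.5% × $11,000.00 = $3,465.00
Total regional income tax: $1,313.75 + $3,465.00 = $4,778.75

$4,778.75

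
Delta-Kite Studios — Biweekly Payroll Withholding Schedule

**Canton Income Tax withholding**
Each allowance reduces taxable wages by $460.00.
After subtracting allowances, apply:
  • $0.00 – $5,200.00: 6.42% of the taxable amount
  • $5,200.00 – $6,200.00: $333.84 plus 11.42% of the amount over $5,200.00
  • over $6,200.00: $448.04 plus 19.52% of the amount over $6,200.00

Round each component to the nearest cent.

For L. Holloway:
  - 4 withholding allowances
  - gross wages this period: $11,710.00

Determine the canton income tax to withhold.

Canton Income Tax: taxable = $11,710.00 − 4×$460.00 = $9,870.00
  $448.04 + 19.52% × ($9,870.00 − $6,200.00) = $448.04 + 19.52% × $3,670.00 = $1,164.42

$1,164.42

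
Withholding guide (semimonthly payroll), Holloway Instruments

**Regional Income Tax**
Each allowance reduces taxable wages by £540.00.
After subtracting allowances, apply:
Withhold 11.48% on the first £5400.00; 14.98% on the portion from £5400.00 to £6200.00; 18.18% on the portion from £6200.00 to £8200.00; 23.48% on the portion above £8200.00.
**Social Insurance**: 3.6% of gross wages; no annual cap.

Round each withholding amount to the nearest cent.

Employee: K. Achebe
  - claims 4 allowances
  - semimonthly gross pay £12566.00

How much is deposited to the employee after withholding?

£10492.29

Regional Income Tax: taxable = £12566.00 − 4×£540.00 = £10406.00
  £1103.36 + 23.48% × (£10406.00 − £8200.00) = £1103.36 + 23.48% × £2206.00 = £1621.33
Social Insurance: 3.6% × £12566.00 = £452.38
Total withheld: £1621.33 + £452.38 = £2073.71
Net pay: £12566.00 − £2073.71 = £10492.29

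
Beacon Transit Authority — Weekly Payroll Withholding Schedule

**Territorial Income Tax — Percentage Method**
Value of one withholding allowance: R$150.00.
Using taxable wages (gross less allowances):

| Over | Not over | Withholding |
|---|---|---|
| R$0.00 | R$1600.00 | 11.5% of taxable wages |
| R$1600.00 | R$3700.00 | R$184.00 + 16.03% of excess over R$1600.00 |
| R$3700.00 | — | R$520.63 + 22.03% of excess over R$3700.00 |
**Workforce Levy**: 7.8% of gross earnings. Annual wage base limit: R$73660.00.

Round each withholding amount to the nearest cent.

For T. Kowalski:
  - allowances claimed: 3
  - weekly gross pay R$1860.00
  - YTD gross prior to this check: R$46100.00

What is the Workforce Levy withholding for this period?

Workforce Levy: 7.8% × R$1860.00 = R$145.08

R$145.08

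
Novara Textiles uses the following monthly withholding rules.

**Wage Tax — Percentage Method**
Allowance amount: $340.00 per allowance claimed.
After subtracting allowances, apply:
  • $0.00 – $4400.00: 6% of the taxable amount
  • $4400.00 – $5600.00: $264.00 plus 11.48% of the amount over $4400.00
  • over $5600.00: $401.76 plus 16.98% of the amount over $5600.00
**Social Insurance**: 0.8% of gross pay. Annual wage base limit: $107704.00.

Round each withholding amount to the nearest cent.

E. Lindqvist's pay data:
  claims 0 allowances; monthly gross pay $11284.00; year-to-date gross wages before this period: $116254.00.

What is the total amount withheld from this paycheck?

Wage Tax: taxable = $11284.00
  $401.76 + 16.98% × ($11284.00 − $5600.00) = $401.76 + 16.98% × $5684.00 = $1366.90
Social Insurance: YTD $116254.00 ≥ cap $107704.00 → $0.00
Total: $1366.90 + $0.00 = $1366.90

$1366.90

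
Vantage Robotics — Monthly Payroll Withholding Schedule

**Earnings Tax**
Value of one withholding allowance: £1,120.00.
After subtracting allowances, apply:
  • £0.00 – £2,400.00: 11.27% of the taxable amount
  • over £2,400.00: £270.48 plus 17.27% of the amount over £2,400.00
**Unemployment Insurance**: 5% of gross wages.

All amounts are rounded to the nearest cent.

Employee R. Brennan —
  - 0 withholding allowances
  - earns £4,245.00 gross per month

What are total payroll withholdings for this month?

Earnings Tax: taxable = £4,245.00
  £270.48 + 17.27% × (£4,245.00 − £2,400.00) = £270.48 + 17.27% × £1,845.00 = £589.11
Unemployment Insurance: 5% × £4,245.00 = £212.25
Total: £589.11 + £212.25 = £801.36

£801.36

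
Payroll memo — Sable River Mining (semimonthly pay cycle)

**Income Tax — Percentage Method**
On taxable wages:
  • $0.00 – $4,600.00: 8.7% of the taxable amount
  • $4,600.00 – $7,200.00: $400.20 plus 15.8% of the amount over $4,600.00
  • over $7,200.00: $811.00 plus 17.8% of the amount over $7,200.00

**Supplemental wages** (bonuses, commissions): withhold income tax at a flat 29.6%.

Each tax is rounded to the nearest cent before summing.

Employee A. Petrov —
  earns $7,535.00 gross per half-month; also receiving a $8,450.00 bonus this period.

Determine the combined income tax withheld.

$3,371.83

Income Tax: taxable = $7,535.00
  $811.00 + 17.8% × ($7,535.00 − $7,200.00) = $811.00 + 17.8% × $335.00 = $870.63
Supplemental (29.6% flat on bonus): 29.6% × $8,450.00 = $2,501.20
Total income tax: $870.63 + $2,501.20 = $3,371.83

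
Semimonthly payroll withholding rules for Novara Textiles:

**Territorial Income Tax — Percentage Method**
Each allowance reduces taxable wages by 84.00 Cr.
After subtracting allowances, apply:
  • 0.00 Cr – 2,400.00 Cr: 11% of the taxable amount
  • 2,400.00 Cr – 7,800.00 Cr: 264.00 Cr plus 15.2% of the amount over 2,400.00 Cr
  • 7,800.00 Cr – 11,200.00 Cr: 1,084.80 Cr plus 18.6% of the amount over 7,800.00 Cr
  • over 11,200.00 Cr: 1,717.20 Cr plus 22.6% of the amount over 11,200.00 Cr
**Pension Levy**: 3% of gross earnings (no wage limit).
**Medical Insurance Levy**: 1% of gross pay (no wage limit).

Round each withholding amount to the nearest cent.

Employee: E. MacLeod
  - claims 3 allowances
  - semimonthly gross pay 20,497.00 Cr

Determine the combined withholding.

4,581.25 Cr

Territorial Income Tax: taxable = 20,497.00 Cr − 3×84.00 Cr = 20,245.00 Cr
  1,717.20 Cr + 22.6% × (20,245.00 Cr − 11,200.00 Cr) = 1,717.20 Cr + 22.6% × 9,045.00 Cr = 3,761.37 Cr
Pension Levy: 3% × 20,497.00 Cr = 614.91 Cr
Medical Insurance Levy: 1% × 20,497.00 Cr = 204.97 Cr
Total: 3,761.37 Cr + 614.91 Cr + 204.97 Cr = 4,581.25 Cr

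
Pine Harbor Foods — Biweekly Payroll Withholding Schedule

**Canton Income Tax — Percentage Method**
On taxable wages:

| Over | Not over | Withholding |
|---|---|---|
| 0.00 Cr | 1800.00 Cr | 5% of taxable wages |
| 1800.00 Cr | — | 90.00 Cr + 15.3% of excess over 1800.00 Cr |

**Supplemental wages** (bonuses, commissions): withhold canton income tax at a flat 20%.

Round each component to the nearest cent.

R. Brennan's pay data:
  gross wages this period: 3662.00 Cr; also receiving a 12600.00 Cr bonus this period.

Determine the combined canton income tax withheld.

Canton Income Tax: taxable = 3662.00 Cr
  90.00 Cr + 15.3% × (3662.00 Cr − 1800.00 Cr) = 90.00 Cr + 15.3% × 1862.00 Cr = 374.89 Cr
Supplemental (20% flat on bonus): 20% × 12600.00 Cr = 2520.00 Cr
Total canton income tax: 374.89 Cr + 2520.00 Cr = 2894.89 Cr

2894.89 Cr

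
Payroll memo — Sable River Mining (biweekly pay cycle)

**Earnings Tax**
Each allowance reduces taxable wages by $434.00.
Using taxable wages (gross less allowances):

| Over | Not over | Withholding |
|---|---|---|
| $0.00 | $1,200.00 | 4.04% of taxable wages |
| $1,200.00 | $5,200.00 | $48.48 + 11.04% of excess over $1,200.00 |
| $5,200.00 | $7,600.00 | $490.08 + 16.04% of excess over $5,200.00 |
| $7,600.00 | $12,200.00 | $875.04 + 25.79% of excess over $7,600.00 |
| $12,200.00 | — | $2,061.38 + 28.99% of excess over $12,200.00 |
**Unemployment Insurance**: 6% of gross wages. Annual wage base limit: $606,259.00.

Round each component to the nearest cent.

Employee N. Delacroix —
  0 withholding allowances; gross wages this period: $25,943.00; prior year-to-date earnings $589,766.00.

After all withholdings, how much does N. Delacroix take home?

$18,907.94

Earnings Tax: taxable = $25,943.00
  $2,061.38 + 28.99% × ($25,943.00 − $12,200.00) = $2,061.38 + 28.99% × $13,743.00 = $6,045.48
Unemployment Insurance: cap $606,259.00 − YTD $589,766.00 = $16,493.00 subject; 6% × $16,493.00 = $989.58
Total withheld: $6,045.48 + $989.58 = $7,035.06
Net pay: $25,943.00 − $7,035.06 = $18,907.94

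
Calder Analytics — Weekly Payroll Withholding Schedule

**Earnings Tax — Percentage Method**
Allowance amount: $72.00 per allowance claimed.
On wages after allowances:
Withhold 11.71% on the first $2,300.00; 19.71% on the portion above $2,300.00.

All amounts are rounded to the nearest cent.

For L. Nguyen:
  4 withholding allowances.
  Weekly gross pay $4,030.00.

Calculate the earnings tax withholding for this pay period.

Earnings Tax: taxable = $4,030.00 − 4×$72.00 = $3,742.00
  $269.33 + 19.71% × ($3,742.00 − $2,300.00) = $269.33 + 19.71% × $1,442.00 = $553.55

$553.55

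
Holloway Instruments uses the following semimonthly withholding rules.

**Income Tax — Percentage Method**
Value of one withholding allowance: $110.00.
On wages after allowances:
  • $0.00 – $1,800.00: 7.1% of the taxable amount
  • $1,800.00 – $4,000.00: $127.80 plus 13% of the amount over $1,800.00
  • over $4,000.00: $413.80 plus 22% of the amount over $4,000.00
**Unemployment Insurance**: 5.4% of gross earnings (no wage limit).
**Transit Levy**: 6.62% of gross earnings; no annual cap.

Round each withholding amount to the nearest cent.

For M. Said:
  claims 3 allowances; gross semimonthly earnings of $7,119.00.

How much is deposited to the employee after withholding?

$5,235.91

Income Tax: taxable = $7,119.00 − 3×$110.00 = $6,789.00
  $413.80 + 22% × ($6,789.00 − $4,000.00) = $413.80 + 22% × $2,789.00 = $1,027.38
Unemployment Insurance: 5.4% × $7,119.00 = $384.43
Transit Levy: 6.62% × $7,119.00 = $471.28
Total withheld: $1,027.38 + $384.43 + $471.28 = $1,883.09
Net pay: $7,119.00 − $1,883.09 = $5,235.91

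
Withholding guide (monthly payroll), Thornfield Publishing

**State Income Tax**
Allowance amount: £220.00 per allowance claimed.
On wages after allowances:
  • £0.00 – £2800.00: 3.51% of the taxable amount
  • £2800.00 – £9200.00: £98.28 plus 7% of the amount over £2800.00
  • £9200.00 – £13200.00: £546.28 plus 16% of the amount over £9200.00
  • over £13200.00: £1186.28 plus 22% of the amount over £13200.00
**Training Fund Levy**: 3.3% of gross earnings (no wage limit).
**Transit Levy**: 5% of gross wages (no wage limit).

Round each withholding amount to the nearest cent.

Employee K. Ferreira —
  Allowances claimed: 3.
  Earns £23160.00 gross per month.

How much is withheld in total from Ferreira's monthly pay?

£5154.56

State Income Tax: taxable = £23160.00 − 3×£220.00 = £22500.00
  £1186.28 + 22% × (£22500.00 − £13200.00) = £1186.28 + 22% × £9300.00 = £3232.28
Training Fund Levy: 3.3% × £23160.00 = £764.28
Transit Levy: 5% × £23160.00 = £1158.00
Total: £3232.28 + £764.28 + £1158.00 = £5154.56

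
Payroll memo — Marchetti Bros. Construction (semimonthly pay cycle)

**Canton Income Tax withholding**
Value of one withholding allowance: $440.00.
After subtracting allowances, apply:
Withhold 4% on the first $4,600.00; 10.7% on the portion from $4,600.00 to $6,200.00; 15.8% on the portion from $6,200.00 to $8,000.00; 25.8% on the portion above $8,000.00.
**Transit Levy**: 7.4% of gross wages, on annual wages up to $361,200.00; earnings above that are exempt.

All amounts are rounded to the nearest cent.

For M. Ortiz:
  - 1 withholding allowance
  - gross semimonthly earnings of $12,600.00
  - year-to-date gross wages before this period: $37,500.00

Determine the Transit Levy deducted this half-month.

$932.40

Transit Levy: 7.4% × $12,600.00 = $932.40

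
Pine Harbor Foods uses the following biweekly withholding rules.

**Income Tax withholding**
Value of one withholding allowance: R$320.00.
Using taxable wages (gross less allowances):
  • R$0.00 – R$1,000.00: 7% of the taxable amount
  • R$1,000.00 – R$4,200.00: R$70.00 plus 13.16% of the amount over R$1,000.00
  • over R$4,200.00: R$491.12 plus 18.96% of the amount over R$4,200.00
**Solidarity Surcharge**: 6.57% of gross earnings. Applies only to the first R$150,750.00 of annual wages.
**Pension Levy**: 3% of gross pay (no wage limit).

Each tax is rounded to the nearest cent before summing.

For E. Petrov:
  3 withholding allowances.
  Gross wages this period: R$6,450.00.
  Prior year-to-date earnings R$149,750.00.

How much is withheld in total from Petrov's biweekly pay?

Income Tax: taxable = R$6,450.00 − 3×R$320.00 = R$5,490.00
  R$491.12 + 18.96% × (R$5,490.00 − R$4,200.00) = R$491.12 + 18.96% × R$1,290.00 = R$735.70
Solidarity Surcharge: cap R$150,750.00 − YTD R$149,750.00 = R$1,000.00 subject; 6.57% × R$1,000.00 = R$65.70
Pension Levy: 3% × R$6,450.00 = R$193.50
Total: R$735.70 + R$65.70 + R$193.50 = R$994.90

R$994.90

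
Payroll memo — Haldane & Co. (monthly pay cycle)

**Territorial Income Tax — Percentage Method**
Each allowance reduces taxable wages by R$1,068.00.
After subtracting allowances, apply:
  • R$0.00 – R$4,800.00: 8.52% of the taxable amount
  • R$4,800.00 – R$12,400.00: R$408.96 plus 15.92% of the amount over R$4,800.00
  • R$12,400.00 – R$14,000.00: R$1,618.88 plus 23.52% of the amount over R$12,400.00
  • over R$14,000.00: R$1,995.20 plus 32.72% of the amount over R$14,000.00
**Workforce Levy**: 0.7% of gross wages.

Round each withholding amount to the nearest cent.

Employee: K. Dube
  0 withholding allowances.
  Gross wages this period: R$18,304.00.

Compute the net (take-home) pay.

Territorial Income Tax: taxable = R$18,304.00
  R$1,995.20 + 32.72% × (R$18,304.00 − R$14,000.00) = R$1,995.20 + 32.72% × R$4,304.00 = R$3,403.47
Workforce Levy: 0.7% × R$18,304.00 = R$128.13
Total withheld: R$3,403.47 + R$128.13 = R$3,531.60
Net pay: R$18,304.00 − R$3,531.60 = R$14,772.40

R$14,772.40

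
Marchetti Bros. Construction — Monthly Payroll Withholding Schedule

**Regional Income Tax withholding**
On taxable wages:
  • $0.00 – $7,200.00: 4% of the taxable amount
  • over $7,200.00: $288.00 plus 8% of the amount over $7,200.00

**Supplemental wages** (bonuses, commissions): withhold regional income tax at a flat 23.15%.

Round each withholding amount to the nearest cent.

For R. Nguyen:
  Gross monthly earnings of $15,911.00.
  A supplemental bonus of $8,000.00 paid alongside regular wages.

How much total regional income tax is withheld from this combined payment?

$2,836.88

Regional Income Tax: taxable = $15,911.00
  $288.00 + 8% × ($15,911.00 − $7,200.00) = $288.00 + 8% × $8,711.00 = $984.88
Supplemental (23.15% flat on bonus): 23.15% × $8,000.00 = $1,852.00
Total regional income tax: $984.88 + $1,852.00 = $2,836.88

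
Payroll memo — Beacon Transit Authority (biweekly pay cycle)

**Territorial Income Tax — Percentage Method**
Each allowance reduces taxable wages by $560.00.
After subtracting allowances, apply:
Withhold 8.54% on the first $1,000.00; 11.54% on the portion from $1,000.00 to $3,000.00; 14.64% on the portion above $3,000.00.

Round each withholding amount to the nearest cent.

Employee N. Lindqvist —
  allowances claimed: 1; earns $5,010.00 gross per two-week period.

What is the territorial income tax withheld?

$528.48

Territorial Income Tax: taxable = $5,010.00 − 1×$560.00 = $4,450.00
  $316.20 + 14.64% × ($4,450.00 − $3,000.00) = $316.20 + 14.64% × $1,450.00 = $528.48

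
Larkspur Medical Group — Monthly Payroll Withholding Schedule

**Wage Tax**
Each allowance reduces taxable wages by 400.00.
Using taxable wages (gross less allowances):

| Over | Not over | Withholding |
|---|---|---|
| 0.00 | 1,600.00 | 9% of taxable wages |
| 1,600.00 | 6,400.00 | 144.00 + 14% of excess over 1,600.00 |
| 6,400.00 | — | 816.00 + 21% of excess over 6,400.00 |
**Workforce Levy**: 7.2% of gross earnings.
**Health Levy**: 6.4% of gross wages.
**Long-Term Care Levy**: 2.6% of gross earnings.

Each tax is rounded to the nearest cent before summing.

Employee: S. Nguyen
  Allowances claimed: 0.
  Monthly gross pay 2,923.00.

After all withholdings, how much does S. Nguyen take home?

Wage Tax: taxable = 2,923.00
  144.00 + 14% × (2,923.00 − 1,600.00) = 144.00 + 14% × 1,323.00 = 329.22
Workforce Levy: 7.2% × 2,923.00 = 210.46
Health Levy: 6.4% × 2,923.00 = 187.07
Long-Term Care Levy: 2.6% × 2,923.00 = 76.00
Total withheld: 329.22 + 210.46 + 187.07 + 76.00 = 802.75
Net pay: 2,923.00 − 802.75 = 2,120.25

2,120.25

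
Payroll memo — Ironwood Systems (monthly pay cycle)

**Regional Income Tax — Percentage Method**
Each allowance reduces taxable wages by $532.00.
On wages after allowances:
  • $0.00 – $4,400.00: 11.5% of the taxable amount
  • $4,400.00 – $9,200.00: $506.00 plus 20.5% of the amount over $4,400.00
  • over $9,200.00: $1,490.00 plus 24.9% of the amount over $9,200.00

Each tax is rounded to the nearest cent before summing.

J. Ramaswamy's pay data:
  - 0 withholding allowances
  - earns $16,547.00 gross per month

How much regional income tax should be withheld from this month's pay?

$3,319.40

Regional Income Tax: taxable = $16,547.00
  $1,490.00 + 24.9% × ($16,547.00 − $9,200.00) = $1,490.00 + 24.9% × $7,347.00 = $3,319.40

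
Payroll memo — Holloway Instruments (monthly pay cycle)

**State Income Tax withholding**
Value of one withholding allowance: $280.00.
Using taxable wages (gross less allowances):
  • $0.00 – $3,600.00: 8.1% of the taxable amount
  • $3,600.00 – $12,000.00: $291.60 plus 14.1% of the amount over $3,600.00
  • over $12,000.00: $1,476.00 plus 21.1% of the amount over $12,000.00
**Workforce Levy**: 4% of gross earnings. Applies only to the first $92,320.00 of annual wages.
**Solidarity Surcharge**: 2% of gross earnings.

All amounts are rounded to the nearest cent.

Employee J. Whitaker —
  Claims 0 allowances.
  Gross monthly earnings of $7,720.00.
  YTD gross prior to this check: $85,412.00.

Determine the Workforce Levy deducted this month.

$276.32

Workforce Levy: cap $92,320.00 − YTD $85,412.00 = $6,908.00 subject; 4% × $6,908.00 = $276.32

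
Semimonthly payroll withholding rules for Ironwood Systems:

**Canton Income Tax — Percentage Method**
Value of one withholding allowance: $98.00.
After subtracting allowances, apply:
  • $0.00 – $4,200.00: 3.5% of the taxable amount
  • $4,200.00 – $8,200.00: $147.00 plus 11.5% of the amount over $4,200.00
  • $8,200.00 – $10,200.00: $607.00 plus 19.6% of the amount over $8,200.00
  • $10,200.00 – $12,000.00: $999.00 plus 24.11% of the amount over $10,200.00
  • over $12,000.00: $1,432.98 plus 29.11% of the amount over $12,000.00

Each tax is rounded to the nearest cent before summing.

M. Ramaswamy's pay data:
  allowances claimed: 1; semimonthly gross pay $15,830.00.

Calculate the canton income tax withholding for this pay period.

$2,519.37

Canton Income Tax: taxable = $15,830.00 − 1×$98.00 = $15,732.00
  $1,432.98 + 29.11% × ($15,732.00 − $12,000.00) = $1,432.98 + 29.11% × $3,732.00 = $2,519.37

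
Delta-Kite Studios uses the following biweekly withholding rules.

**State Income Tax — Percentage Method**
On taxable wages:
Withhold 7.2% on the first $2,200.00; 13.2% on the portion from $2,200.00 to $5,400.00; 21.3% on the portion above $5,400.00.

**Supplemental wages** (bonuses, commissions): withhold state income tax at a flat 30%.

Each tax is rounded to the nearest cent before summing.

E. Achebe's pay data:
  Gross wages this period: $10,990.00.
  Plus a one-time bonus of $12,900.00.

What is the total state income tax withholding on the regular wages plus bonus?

State Income Tax: taxable = $10,990.00
  $580.80 + 21.3% × ($10,990.00 − $5,400.00) = $580.80 + 21.3% × $5,590.00 = $1,771.47
Supplemental (30% flat on bonus): 30% × $12,900.00 = $3,870.00
Total state income tax: $1,771.47 + $3,870.00 = $5,641.47

$5,641.47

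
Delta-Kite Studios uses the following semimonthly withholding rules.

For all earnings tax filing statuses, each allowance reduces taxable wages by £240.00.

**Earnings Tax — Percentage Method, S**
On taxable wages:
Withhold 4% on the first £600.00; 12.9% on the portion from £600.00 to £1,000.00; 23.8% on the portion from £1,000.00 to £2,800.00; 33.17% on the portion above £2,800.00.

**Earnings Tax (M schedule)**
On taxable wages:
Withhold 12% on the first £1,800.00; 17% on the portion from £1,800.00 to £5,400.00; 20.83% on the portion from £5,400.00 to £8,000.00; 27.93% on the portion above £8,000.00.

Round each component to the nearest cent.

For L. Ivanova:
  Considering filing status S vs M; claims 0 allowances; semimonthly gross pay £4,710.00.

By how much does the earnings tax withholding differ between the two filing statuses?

£426.85

Earnings Tax (S): taxable = £4,710.00
  £504.00 + 33.17% × (£4,710.00 − £2,800.00) = £504.00 + 33.17% × £1,910.00 = £1,137.55
Earnings Tax (M): taxable = £4,710.00
  £216.00 + 17% × (£4,710.00 − £1,800.00) = £216.00 + 17% × £2,910.00 = £710.70
Difference: |£1,137.55 − £710.70| = £426.85 (higher under S)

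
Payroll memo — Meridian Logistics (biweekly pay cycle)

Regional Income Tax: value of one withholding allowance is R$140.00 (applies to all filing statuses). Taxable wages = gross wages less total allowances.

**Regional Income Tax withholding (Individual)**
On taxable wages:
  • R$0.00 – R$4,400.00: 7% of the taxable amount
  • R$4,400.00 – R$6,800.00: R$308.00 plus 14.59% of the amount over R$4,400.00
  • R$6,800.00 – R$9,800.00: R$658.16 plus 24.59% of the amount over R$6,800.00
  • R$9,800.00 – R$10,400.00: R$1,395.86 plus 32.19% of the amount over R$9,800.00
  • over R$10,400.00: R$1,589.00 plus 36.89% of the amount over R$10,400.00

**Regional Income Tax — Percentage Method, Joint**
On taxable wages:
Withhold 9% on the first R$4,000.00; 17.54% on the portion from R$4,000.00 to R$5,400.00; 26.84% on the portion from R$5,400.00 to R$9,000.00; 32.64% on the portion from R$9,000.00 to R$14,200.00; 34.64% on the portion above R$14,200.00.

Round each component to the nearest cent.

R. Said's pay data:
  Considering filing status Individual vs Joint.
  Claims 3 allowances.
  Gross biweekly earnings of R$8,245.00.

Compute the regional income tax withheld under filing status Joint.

R$1,256.43

Regional Income Tax (Joint): taxable = R$8,245.00 − 3×R$140.00 = R$7,825.00
  R$605.56 + 26.84% × (R$7,825.00 − R$5,400.00) = R$605.56 + 26.84% × R$2,425.00 = R$1,256.43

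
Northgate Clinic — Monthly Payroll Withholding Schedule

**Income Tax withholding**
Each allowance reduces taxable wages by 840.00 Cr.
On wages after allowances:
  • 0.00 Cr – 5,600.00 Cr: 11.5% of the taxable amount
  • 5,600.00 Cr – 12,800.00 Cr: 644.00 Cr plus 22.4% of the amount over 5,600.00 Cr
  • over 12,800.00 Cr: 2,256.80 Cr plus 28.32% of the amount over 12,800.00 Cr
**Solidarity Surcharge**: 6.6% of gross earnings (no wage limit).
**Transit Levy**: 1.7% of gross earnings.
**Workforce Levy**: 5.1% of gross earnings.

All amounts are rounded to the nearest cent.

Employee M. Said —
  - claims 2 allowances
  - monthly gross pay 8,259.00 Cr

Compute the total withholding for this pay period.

1,970.00 Cr

Income Tax: taxable = 8,259.00 Cr − 2×840.00 Cr = 6,579.00 Cr
  644.00 Cr + 22.4% × (6,579.00 Cr − 5,600.00 Cr) = 644.00 Cr + 22.4% × 979.00 Cr = 863.30 Cr
Solidarity Surcharge: 6.6% × 8,259.00 Cr = 545.09 Cr
Transit Levy: 1.7% × 8,259.00 Cr = 140.40 Cr
Workforce Levy: 5.1% × 8,259.00 Cr = 421.21 Cr
Total: 863.30 Cr + 545.09 Cr + 140.40 Cr + 421.21 Cr = 1,970.00 Cr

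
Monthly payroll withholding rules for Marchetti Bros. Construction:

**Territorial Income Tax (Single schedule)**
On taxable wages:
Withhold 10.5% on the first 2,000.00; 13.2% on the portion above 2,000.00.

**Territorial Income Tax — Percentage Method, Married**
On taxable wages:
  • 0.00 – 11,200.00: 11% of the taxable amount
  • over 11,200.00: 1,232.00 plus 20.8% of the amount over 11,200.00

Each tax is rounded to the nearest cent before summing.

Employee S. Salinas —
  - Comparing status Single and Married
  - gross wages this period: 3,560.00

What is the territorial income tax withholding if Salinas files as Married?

Territorial Income Tax (Married): taxable = 3,560.00
  11% × 3,560.00 = 391.60

391.60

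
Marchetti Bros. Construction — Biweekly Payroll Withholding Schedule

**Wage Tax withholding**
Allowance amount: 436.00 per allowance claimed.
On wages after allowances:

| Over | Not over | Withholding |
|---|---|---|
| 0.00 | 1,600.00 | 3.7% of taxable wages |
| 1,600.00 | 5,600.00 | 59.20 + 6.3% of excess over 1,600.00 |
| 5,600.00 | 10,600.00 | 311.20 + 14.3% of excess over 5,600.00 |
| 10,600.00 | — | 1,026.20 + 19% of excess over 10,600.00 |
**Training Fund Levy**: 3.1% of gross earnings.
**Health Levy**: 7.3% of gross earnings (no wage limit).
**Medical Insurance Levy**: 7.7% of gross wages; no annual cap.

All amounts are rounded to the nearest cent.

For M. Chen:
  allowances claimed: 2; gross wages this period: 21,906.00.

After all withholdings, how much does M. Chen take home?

Wage Tax: taxable = 21,906.00 − 2×436.00 = 21,034.00
  1,026.20 + 19% × (21,034.00 − 10,600.00) = 1,026.20 + 19% × 10,434.00 = 3,008.66
Training Fund Levy: 3.1% × 21,906.00 = 679.09
Health Levy: 7.3% × 21,906.00 = 1,599.14
Medical Insurance Levy: 7.7% × 21,906.00 = 1,686.76
Total withheld: 3,008.66 + 679.09 + 1,599.14 + 1,686.76 = 6,973.65
Net pay: 21,906.00 − 6,973.65 = 14,932.35

14,932.35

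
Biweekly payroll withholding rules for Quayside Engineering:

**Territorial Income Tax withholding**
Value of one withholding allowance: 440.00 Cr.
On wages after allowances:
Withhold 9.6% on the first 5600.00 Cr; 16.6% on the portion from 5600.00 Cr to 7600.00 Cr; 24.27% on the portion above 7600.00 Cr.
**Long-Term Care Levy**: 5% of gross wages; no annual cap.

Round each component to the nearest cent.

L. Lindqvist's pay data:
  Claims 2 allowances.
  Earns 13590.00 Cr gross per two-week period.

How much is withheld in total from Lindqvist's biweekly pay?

Territorial Income Tax: taxable = 13590.00 Cr − 2×440.00 Cr = 12710.00 Cr
  869.60 Cr + 24.27% × (12710.00 Cr − 7600.00 Cr) = 869.60 Cr + 24.27% × 5110.00 Cr = 2109.80 Cr
Long-Term Care Levy: 5% × 13590.00 Cr = 679.50 Cr
Total: 2109.80 Cr + 679.50 Cr = 2789.30 Cr

2789.30 Cr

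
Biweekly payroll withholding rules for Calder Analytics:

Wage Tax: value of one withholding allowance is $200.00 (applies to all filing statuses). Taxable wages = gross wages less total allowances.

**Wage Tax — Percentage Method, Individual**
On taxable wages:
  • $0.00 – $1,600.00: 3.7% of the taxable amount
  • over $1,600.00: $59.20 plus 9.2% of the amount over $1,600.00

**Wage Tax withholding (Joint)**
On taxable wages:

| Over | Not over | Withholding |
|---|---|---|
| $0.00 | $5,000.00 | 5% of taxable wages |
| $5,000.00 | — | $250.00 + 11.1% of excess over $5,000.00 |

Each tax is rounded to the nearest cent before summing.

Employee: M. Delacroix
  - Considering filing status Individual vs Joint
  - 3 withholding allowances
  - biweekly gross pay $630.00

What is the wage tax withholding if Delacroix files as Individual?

$1.11

Wage Tax (Individual): taxable = $630.00 − 3×$200.00 = $30.00
  3.7% × $30.00 = $1.11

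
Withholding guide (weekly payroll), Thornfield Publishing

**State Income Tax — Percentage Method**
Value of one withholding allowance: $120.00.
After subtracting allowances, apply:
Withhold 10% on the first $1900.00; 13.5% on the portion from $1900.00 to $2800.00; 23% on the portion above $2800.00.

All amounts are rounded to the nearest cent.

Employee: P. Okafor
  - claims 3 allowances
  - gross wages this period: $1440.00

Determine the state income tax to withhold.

State Income Tax: taxable = $1440.00 − 3×$120.00 = $1080.00
  10% × $1080.00 = $108.00

$108.00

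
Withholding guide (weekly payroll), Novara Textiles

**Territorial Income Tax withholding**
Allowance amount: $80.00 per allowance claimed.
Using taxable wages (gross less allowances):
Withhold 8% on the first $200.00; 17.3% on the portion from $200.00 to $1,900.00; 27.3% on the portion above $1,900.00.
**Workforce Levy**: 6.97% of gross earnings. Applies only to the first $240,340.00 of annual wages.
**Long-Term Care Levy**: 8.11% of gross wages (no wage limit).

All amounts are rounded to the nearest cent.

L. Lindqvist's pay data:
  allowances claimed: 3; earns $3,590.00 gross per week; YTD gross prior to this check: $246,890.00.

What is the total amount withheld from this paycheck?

$997.10

Territorial Income Tax: taxable = $3,590.00 − 3×$80.00 = $3,350.00
  $310.10 + 27.3% × ($3,350.00 − $1,900.00) = $310.10 + 27.3% × $1,450.00 = $705.95
Workforce Levy: YTD $246,890.00 ≥ cap $240,340.00 → $0.00
Long-Term Care Levy: 8.11% × $3,590.00 = $291.15
Total: $705.95 + $0.00 + $291.15 = $997.10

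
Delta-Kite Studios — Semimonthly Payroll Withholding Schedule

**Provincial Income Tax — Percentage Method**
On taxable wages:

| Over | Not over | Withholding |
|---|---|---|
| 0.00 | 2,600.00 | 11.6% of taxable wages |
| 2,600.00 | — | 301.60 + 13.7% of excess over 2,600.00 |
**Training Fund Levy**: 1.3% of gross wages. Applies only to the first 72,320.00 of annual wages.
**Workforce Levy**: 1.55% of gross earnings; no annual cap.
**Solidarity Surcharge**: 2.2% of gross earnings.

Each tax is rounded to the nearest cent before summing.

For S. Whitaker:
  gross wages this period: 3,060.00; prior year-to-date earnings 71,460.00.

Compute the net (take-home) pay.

2,569.45

Provincial Income Tax: taxable = 3,060.00
  301.60 + 13.7% × (3,060.00 − 2,600.00) = 301.60 + 13.7% × 460.00 = 364.62
Training Fund Levy: cap 72,320.00 − YTD 71,460.00 = 860.00 subject; 1.3% × 860.00 = 11.18
Workforce Levy: 1.55% × 3,060.00 = 47.43
Solidarity Surcharge: 2.2% × 3,060.00 = 67.32
Total withheld: 364.62 + 11.18 + 47.43 + 67.32 = 490.55
Net pay: 3,060.00 − 490.55 = 2,569.45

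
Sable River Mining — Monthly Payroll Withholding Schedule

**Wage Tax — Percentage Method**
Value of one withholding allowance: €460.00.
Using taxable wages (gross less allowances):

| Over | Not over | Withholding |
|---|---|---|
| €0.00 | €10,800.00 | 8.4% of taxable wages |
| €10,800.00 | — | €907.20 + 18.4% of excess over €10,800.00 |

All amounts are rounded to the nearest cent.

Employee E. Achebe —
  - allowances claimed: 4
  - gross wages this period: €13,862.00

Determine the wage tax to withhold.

Wage Tax: taxable = €13,862.00 − 4×€460.00 = €12,022.00
  €907.20 + 18.4% × (€12,022.00 − €10,800.00) = €907.20 + 18.4% × €1,222.00 = €1,132.05

€1,132.05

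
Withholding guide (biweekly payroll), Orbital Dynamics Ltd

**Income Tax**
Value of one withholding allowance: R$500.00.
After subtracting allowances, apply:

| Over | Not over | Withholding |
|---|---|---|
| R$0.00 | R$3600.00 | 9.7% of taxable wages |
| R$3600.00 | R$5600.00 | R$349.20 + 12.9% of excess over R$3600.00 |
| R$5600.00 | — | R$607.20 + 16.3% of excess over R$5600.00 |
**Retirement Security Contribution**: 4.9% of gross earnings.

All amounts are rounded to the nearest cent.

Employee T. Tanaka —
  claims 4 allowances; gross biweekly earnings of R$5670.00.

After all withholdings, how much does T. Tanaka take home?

Income Tax: taxable = R$5670.00 − 4×R$500.00 = R$3670.00
  R$349.20 + 12.9% × (R$3670.00 − R$3600.00) = R$349.20 + 12.9% × R$70.00 = R$358.23
Retirement Security Contribution: 4.9% × R$5670.00 = R$277.83
Total withheld: R$358.23 + R$277.83 = R$636.06
Net pay: R$5670.00 − R$636.06 = R$5033.94

R$5033.94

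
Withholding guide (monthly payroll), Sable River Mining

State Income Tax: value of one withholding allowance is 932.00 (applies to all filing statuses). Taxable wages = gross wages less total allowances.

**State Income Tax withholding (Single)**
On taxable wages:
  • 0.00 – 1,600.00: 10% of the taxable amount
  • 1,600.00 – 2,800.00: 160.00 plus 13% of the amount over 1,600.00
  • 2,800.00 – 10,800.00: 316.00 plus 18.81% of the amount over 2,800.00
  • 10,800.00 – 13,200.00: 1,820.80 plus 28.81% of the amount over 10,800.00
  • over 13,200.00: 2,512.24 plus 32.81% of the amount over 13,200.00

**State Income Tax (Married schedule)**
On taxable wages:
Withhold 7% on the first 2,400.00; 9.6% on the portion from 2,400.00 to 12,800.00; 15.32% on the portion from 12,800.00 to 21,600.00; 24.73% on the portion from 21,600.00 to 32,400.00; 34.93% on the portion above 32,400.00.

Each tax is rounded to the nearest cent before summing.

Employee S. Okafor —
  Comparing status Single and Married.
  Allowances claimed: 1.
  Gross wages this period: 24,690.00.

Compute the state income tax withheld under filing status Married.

3,048.23

State Income Tax (Married): taxable = 24,690.00 − 1×932.00 = 23,758.00
  2,514.56 + 24.73% × (23,758.00 − 21,600.00) = 2,514.56 + 24.73% × 2,158.00 = 3,048.23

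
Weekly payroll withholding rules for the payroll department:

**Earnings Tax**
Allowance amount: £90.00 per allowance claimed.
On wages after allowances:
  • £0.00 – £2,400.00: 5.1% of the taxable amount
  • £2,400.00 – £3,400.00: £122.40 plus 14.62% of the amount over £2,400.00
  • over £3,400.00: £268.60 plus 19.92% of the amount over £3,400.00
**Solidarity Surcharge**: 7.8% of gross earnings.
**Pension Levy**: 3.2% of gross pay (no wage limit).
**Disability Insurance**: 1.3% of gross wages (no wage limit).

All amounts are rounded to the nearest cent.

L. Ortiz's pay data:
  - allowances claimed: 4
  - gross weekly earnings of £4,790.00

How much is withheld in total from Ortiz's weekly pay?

£1,062.95

Earnings Tax: taxable = £4,790.00 − 4×£90.00 = £4,430.00
  £268.60 + 19.92% × (£4,430.00 − £3,400.00) = £268.60 + 19.92% × £1,030.00 = £473.78
Solidarity Surcharge: 7.8% × £4,790.00 = £373.62
Pension Levy: 3.2% × £4,790.00 = £153.28
Disability Insurance: 1.3% × £4,790.00 = £62.27
Total: £473.78 + £373.62 + £153.28 + £62.27 = £1,062.95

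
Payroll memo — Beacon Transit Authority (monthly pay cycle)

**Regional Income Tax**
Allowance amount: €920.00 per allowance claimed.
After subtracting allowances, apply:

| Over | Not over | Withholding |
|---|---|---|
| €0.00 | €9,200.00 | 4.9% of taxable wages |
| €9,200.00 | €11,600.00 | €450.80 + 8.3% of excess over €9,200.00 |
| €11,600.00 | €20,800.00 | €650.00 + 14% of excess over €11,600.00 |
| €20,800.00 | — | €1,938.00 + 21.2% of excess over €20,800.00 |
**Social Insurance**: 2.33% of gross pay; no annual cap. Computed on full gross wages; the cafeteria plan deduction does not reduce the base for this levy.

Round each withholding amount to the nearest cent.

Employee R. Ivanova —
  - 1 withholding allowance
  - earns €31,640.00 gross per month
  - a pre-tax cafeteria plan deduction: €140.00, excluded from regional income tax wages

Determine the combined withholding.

€4,748.57

Regional Income Tax: taxable = €31,640.00 − €140.00 − 1×€920.00 = €30,580.00
  €1,938.00 + 21.2% × (€30,580.00 − €20,800.00) = €1,938.00 + 21.2% × €9,780.00 = €4,011.36
Social Insurance: 2.33% × €31,640.00 = €737.21
Total: €4,011.36 + €737.21 = €4,748.57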